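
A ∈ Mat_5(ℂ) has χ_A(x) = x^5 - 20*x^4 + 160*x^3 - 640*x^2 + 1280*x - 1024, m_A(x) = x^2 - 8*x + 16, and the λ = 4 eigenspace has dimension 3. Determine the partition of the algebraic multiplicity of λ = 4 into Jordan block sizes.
Block sizes for λ = 4: [2, 2, 1]

Step 1 — from the characteristic polynomial, algebraic multiplicity of λ = 4 is 5. From dim ker(A − (4)·I) = 3, there are exactly 3 Jordan blocks for λ = 4.
Step 2 — from the minimal polynomial, the factor (x − 4)^2 tells us the largest block for λ = 4 has size 2.
Step 3 — with total size 5, 3 blocks, and largest block 2, the block sizes (in nonincreasing order) are [2, 2, 1].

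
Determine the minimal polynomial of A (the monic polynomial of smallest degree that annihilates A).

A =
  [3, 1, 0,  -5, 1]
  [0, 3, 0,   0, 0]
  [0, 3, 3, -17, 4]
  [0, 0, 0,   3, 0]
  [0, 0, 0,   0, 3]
x^2 - 6*x + 9

The characteristic polynomial is χ_A(x) = (x - 3)^5, so the eigenvalues are known. The minimal polynomial is
  m_A(x) = Π_λ (x − λ)^{k_λ}
where k_λ is the size of the *largest* Jordan block for λ (equivalently, the smallest k with (A − λI)^k v = 0 for every generalised eigenvector v of λ).

  λ = 3: largest Jordan block has size 2, contributing (x − 3)^2

So m_A(x) = (x - 3)^2 = x^2 - 6*x + 9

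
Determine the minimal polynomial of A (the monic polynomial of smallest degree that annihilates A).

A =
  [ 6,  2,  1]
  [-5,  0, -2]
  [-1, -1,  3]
x^3 - 9*x^2 + 27*x - 27

The characteristic polynomial is χ_A(x) = (x - 3)^3, so the eigenvalues are known. The minimal polynomial is
  m_A(x) = Π_λ (x − λ)^{k_λ}
where k_λ is the size of the *largest* Jordan block for λ (equivalently, the smallest k with (A − λI)^k v = 0 for every generalised eigenvector v of λ).

  λ = 3: largest Jordan block has size 3, contributing (x − 3)^3

So m_A(x) = (x - 3)^3 = x^3 - 9*x^2 + 27*x - 27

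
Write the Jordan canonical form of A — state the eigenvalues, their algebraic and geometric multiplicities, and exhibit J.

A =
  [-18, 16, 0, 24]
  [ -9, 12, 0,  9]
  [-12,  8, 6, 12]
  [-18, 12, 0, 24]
J_2(6) ⊕ J_1(6) ⊕ J_1(6)

The characteristic polynomial is
  det(x·I − A) = x^4 - 24*x^3 + 216*x^2 - 864*x + 1296 = (x - 6)^4

Eigenvalues and multiplicities (the geometric multiplicity of λ is n − rank(A − λI), which equals the number of Jordan blocks for λ):
  λ = 6: algebraic multiplicity = 4, geometric multiplicity = 3

Determining the block sizes for each eigenvalue:
  λ = 6: 3 blocks summing to 4 forces exactly one block of size 2 and the rest size 1 → block sizes [2, 1, 1]

Assembling the blocks gives a Jordan form
J =
  [6, 1, 0, 0]
  [0, 6, 0, 0]
  [0, 0, 6, 0]
  [0, 0, 0, 6]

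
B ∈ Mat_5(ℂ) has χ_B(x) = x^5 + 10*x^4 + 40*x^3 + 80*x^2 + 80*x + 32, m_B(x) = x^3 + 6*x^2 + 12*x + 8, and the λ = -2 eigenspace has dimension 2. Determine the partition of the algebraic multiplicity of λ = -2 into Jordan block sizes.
Block sizes for λ = -2: [3, 2]

Step 1 — from the characteristic polynomial, algebraic multiplicity of λ = -2 is 5. From dim ker(B − (-2)·I) = 2, there are exactly 2 Jordan blocks for λ = -2.
Step 2 — from the minimal polynomial, the factor (x + 2)^3 tells us the largest block for λ = -2 has size 3.
Step 3 — with total size 5, 2 blocks, and largest block 3, the block sizes (in nonincreasing order) are [3, 2].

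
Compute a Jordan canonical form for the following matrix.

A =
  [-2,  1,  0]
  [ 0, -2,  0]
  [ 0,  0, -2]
J_2(-2) ⊕ J_1(-2)

The characteristic polynomial is
  det(x·I − A) = x^3 + 6*x^2 + 12*x + 8 = (x + 2)^3

Eigenvalues and multiplicities (the geometric multiplicity of λ is n − rank(A − λI), which equals the number of Jordan blocks for λ):
  λ = -2: algebraic multiplicity = 3, geometric multiplicity = 2

Determining the block sizes for each eigenvalue:
  λ = -2: 2 blocks summing to 3 forces exactly one block of size 2 and the rest size 1 → block sizes [2, 1]

Assembling the blocks gives a Jordan form
J =
  [-2,  1,  0]
  [ 0, -2,  0]
  [ 0,  0, -2]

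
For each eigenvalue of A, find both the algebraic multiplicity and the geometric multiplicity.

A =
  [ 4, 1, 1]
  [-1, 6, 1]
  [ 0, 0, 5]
λ = 5: alg = 3, geom = 2

Step 1 — factor the characteristic polynomial to read off the algebraic multiplicities:
  χ_A(x) = (x - 5)^3

Step 2 — compute geometric multiplicities via the rank-nullity identity g(λ) = n − rank(A − λI):
  rank(A − (5)·I) = 1, so dim ker(A − (5)·I) = n − 1 = 2

Summary:
  λ = 5: algebraic multiplicity = 3, geometric multiplicity = 2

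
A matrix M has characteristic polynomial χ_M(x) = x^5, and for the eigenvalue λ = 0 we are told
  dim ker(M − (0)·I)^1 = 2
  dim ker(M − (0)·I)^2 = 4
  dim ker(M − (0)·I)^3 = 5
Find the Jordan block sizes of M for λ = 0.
Block sizes for λ = 0: [3, 2]

From the dimensions of kernels of powers, the number of Jordan blocks of size at least j is d_j − d_{j−1} where d_j = dim ker(N^j) (with d_0 = 0). Computing the differences gives [2, 2, 1].
The number of blocks of size exactly k is (#blocks of size ≥ k) − (#blocks of size ≥ k + 1), so the partition is: 1 block(s) of size 2, 1 block(s) of size 3.
In nonincreasing order the block sizes are [3, 2].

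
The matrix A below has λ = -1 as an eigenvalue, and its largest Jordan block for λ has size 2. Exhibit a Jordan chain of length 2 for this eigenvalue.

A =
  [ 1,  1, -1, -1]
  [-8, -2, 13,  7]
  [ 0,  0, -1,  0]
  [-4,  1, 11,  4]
A Jordan chain for λ = -1 of length 2:
v_1 = (1, -1, 0, 1)ᵀ
v_2 = (0, 1, 0, 0)ᵀ

Let N = A − (-1)·I. We want v_2 with N^2 v_2 = 0 but N^1 v_2 ≠ 0; then v_{j-1} := N · v_j for j = 2, …, 2.

Pick v_2 = (0, 1, 0, 0)ᵀ.
Then v_1 = N · v_2 = (1, -1, 0, 1)ᵀ.

Sanity check: (A − (-1)·I) v_1 = (0, 0, 0, 0)ᵀ = 0. ✓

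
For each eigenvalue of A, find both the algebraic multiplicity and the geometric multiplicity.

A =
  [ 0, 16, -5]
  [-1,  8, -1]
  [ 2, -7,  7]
λ = 5: alg = 3, geom = 1

Step 1 — factor the characteristic polynomial to read off the algebraic multiplicities:
  χ_A(x) = (x - 5)^3

Step 2 — compute geometric multiplicities via the rank-nullity identity g(λ) = n − rank(A − λI):
  rank(A − (5)·I) = 2, so dim ker(A − (5)·I) = n − 2 = 1

Summary:
  λ = 5: algebraic multiplicity = 3, geometric multiplicity = 1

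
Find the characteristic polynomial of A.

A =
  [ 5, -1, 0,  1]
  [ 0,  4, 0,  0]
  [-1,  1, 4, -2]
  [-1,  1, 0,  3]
x^4 - 16*x^3 + 96*x^2 - 256*x + 256

Expanding det(x·I − A) (e.g. by cofactor expansion or by noting that A is similar to its Jordan form J, which has the same characteristic polynomial as A) gives
  χ_A(x) = x^4 - 16*x^3 + 96*x^2 - 256*x + 256
which factors as (x - 4)^4. The eigenvalues (with algebraic multiplicities) are λ = 4 with multiplicity 4.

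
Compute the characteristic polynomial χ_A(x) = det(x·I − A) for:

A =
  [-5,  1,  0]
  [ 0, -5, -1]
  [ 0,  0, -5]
x^3 + 15*x^2 + 75*x + 125

Expanding det(x·I − A) (e.g. by cofactor expansion or by noting that A is similar to its Jordan form J, which has the same characteristic polynomial as A) gives
  χ_A(x) = x^3 + 15*x^2 + 75*x + 125
which factors as (x + 5)^3. The eigenvalues (with algebraic multiplicities) are λ = -5 with multiplicity 3.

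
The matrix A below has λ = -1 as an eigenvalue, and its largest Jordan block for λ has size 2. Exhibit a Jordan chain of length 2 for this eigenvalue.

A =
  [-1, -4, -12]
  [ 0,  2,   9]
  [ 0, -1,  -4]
A Jordan chain for λ = -1 of length 2:
v_1 = (-4, 3, -1)ᵀ
v_2 = (0, 1, 0)ᵀ

Let N = A − (-1)·I. We want v_2 with N^2 v_2 = 0 but N^1 v_2 ≠ 0; then v_{j-1} := N · v_j for j = 2, …, 2.

Pick v_2 = (0, 1, 0)ᵀ.
Then v_1 = N · v_2 = (-4, 3, -1)ᵀ.

Sanity check: (A − (-1)·I) v_1 = (0, 0, 0)ᵀ = 0. ✓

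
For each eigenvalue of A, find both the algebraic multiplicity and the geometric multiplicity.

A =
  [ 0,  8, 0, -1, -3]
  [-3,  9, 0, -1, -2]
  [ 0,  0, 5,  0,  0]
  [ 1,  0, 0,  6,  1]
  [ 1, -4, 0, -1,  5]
λ = 5: alg = 5, geom = 3

Step 1 — factor the characteristic polynomial to read off the algebraic multiplicities:
  χ_A(x) = (x - 5)^5

Step 2 — compute geometric multiplicities via the rank-nullity identity g(λ) = n − rank(A − λI):
  rank(A − (5)·I) = 2, so dim ker(A − (5)·I) = n − 2 = 3

Summary:
  λ = 5: algebraic multiplicity = 5, geometric multiplicity = 3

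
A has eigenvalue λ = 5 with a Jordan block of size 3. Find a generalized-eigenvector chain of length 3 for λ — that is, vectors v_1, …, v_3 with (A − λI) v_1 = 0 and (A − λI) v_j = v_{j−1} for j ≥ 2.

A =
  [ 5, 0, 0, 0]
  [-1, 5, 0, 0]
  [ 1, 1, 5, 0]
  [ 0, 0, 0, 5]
A Jordan chain for λ = 5 of length 3:
v_1 = (0, 0, -1, 0)ᵀ
v_2 = (0, -1, 1, 0)ᵀ
v_3 = (1, 0, 0, 0)ᵀ

Let N = A − (5)·I. We want v_3 with N^3 v_3 = 0 but N^2 v_3 ≠ 0; then v_{j-1} := N · v_j for j = 3, …, 2.

Pick v_3 = (1, 0, 0, 0)ᵀ.
Then v_2 = N · v_3 = (0, -1, 1, 0)ᵀ.
Then v_1 = N · v_2 = (0, 0, -1, 0)ᵀ.

Sanity check: (A − (5)·I) v_1 = (0, 0, 0, 0)ᵀ = 0. ✓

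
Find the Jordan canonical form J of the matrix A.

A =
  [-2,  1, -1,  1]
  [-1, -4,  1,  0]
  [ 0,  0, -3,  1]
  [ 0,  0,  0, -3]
J_2(-3) ⊕ J_2(-3)

The characteristic polynomial is
  det(x·I − A) = x^4 + 12*x^3 + 54*x^2 + 108*x + 81 = (x + 3)^4

Eigenvalues and multiplicities (the geometric multiplicity of λ is n − rank(A − λI), which equals the number of Jordan blocks for λ):
  λ = -3: algebraic multiplicity = 4, geometric multiplicity = 2

Determining the block sizes for each eigenvalue:
  λ = -3: with am = 4 and gm = 2, the partition is not yet determined (e.g. several partitions of 4 into 2 parts exist). Let N = A − (-3)·I. Computing rank(N^1) = 2, rank(N^2) = 0; the number of blocks of size ≥ j is rank(N^{j−1}) − rank(N^j), giving [2, 2]. So we have 2 block(s) of size 2 → block sizes [2, 2]

Assembling the blocks gives a Jordan form
J =
  [-3,  1,  0,  0]
  [ 0, -3,  0,  0]
  [ 0,  0, -3,  1]
  [ 0,  0,  0, -3]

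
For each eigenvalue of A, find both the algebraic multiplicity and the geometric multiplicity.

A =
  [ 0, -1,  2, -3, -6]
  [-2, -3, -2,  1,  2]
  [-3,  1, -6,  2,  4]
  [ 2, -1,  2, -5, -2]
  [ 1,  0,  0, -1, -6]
λ = -4: alg = 5, geom = 3

Step 1 — factor the characteristic polynomial to read off the algebraic multiplicities:
  χ_A(x) = (x + 4)^5

Step 2 — compute geometric multiplicities via the rank-nullity identity g(λ) = n − rank(A − λI):
  rank(A − (-4)·I) = 2, so dim ker(A − (-4)·I) = n − 2 = 3

Summary:
  λ = -4: algebraic multiplicity = 5, geometric multiplicity = 3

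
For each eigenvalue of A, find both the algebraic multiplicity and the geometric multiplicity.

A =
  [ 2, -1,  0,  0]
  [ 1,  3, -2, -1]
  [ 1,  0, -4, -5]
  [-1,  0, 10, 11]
λ = 2: alg = 3, geom = 1; λ = 6: alg = 1, geom = 1

Step 1 — factor the characteristic polynomial to read off the algebraic multiplicities:
  χ_A(x) = (x - 6)*(x - 2)^3

Step 2 — compute geometric multiplicities via the rank-nullity identity g(λ) = n − rank(A − λI):
  rank(A − (2)·I) = 3, so dim ker(A − (2)·I) = n − 3 = 1
  rank(A − (6)·I) = 3, so dim ker(A − (6)·I) = n − 3 = 1

Summary:
  λ = 2: algebraic multiplicity = 3, geometric multiplicity = 1
  λ = 6: algebraic multiplicity = 1, geometric multiplicity = 1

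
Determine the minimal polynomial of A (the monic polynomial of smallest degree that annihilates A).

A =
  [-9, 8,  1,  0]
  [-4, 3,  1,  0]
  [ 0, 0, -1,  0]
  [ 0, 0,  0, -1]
x^3 + 7*x^2 + 11*x + 5

The characteristic polynomial is χ_A(x) = (x + 1)^3*(x + 5), so the eigenvalues are known. The minimal polynomial is
  m_A(x) = Π_λ (x − λ)^{k_λ}
where k_λ is the size of the *largest* Jordan block for λ (equivalently, the smallest k with (A − λI)^k v = 0 for every generalised eigenvector v of λ).

  λ = -5: largest Jordan block has size 1, contributing (x + 5)
  λ = -1: largest Jordan block has size 2, contributing (x + 1)^2

So m_A(x) = (x + 1)^2*(x + 5) = x^3 + 7*x^2 + 11*x + 5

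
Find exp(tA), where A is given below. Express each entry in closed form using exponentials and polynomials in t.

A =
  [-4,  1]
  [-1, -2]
e^{tA} =
  [-t*exp(-3*t) + exp(-3*t), t*exp(-3*t)]
  [-t*exp(-3*t), t*exp(-3*t) + exp(-3*t)]

Strategy: write A = P · J · P⁻¹ where J is a Jordan canonical form, so e^{tA} = P · e^{tJ} · P⁻¹, and e^{tJ} can be computed block-by-block.

A has Jordan form
J =
  [-3,  1]
  [ 0, -3]
(up to reordering of blocks).

Per-block formulas:
  For a 2×2 Jordan block J_2(-3): exp(t · J_2(-3)) = e^(-3t)·(I + t·N), where N is the 2×2 nilpotent shift.

After assembling e^{tJ} and conjugating by P, we get:

e^{tA} =
  [-t*exp(-3*t) + exp(-3*t), t*exp(-3*t)]
  [-t*exp(-3*t), t*exp(-3*t) + exp(-3*t)]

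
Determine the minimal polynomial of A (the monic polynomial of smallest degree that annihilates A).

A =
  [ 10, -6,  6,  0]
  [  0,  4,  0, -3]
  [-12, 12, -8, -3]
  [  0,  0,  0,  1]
x^3 - 3*x^2 - 6*x + 8

The characteristic polynomial is χ_A(x) = (x - 4)^2*(x - 1)*(x + 2), so the eigenvalues are known. The minimal polynomial is
  m_A(x) = Π_λ (x − λ)^{k_λ}
where k_λ is the size of the *largest* Jordan block for λ (equivalently, the smallest k with (A − λI)^k v = 0 for every generalised eigenvector v of λ).

  λ = -2: largest Jordan block has size 1, contributing (x + 2)
  λ = 1: largest Jordan block has size 1, contributing (x − 1)
  λ = 4: largest Jordan block has size 1, contributing (x − 4)

So m_A(x) = (x - 4)*(x - 1)*(x + 2) = x^3 - 3*x^2 - 6*x + 8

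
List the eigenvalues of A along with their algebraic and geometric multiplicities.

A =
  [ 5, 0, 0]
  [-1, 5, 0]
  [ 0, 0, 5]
λ = 5: alg = 3, geom = 2

Step 1 — factor the characteristic polynomial to read off the algebraic multiplicities:
  χ_A(x) = (x - 5)^3

Step 2 — compute geometric multiplicities via the rank-nullity identity g(λ) = n − rank(A − λI):
  rank(A − (5)·I) = 1, so dim ker(A − (5)·I) = n − 1 = 2

Summary:
  λ = 5: algebraic multiplicity = 3, geometric multiplicity = 2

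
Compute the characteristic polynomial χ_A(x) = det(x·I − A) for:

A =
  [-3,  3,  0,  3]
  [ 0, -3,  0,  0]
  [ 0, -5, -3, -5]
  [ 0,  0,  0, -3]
x^4 + 12*x^3 + 54*x^2 + 108*x + 81

Expanding det(x·I − A) (e.g. by cofactor expansion or by noting that A is similar to its Jordan form J, which has the same characteristic polynomial as A) gives
  χ_A(x) = x^4 + 12*x^3 + 54*x^2 + 108*x + 81
which factors as (x + 3)^4. The eigenvalues (with algebraic multiplicities) are λ = -3 with multiplicity 4.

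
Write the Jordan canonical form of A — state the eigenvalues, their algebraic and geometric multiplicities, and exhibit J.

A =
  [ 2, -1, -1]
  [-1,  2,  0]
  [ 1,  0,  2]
J_3(2)

The characteristic polynomial is
  det(x·I − A) = x^3 - 6*x^2 + 12*x - 8 = (x - 2)^3

Eigenvalues and multiplicities (the geometric multiplicity of λ is n − rank(A − λI), which equals the number of Jordan blocks for λ):
  λ = 2: algebraic multiplicity = 3, geometric multiplicity = 1

Determining the block sizes for each eigenvalue:
  λ = 2: one block (gm = 1), so the single block has size am = 3 → block sizes [3]

Assembling the blocks gives a Jordan form
J =
  [2, 1, 0]
  [0, 2, 1]
  [0, 0, 2]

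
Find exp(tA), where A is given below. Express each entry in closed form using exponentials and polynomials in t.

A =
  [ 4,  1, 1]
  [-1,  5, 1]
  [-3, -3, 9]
e^{tA} =
  [-2*t*exp(6*t) + exp(6*t), -3*t^2*exp(6*t) + t*exp(6*t), t^2*exp(6*t) + t*exp(6*t)]
  [-t*exp(6*t), -3*t^2*exp(6*t)/2 - t*exp(6*t) + exp(6*t), t^2*exp(6*t)/2 + t*exp(6*t)]
  [-3*t*exp(6*t), -9*t^2*exp(6*t)/2 - 3*t*exp(6*t), 3*t^2*exp(6*t)/2 + 3*t*exp(6*t) + exp(6*t)]

Strategy: write A = P · J · P⁻¹ where J is a Jordan canonical form, so e^{tA} = P · e^{tJ} · P⁻¹, and e^{tJ} can be computed block-by-block.

A has Jordan form
J =
  [6, 1, 0]
  [0, 6, 1]
  [0, 0, 6]
(up to reordering of blocks).

Per-block formulas:
  For a 3×3 Jordan block J_3(6): exp(t · J_3(6)) = e^(6t)·(I + t·N + (t^2/2)·N^2), where N is the 3×3 nilpotent shift.

After assembling e^{tJ} and conjugating by P, we get:

e^{tA} =
  [-2*t*exp(6*t) + exp(6*t), -3*t^2*exp(6*t) + t*exp(6*t), t^2*exp(6*t) + t*exp(6*t)]
  [-t*exp(6*t), -3*t^2*exp(6*t)/2 - t*exp(6*t) + exp(6*t), t^2*exp(6*t)/2 + t*exp(6*t)]
  [-3*t*exp(6*t), -9*t^2*exp(6*t)/2 - 3*t*exp(6*t), 3*t^2*exp(6*t)/2 + 3*t*exp(6*t) + exp(6*t)]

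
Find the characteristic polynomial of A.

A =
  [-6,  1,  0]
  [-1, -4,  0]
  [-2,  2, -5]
x^3 + 15*x^2 + 75*x + 125

Expanding det(x·I − A) (e.g. by cofactor expansion or by noting that A is similar to its Jordan form J, which has the same characteristic polynomial as A) gives
  χ_A(x) = x^3 + 15*x^2 + 75*x + 125
which factors as (x + 5)^3. The eigenvalues (with algebraic multiplicities) are λ = -5 with multiplicity 3.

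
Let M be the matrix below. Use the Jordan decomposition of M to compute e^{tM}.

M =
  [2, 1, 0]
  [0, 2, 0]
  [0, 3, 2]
e^{tM} =
  [exp(2*t), t*exp(2*t), 0]
  [0, exp(2*t), 0]
  [0, 3*t*exp(2*t), exp(2*t)]

Strategy: write M = P · J · P⁻¹ where J is a Jordan canonical form, so e^{tM} = P · e^{tJ} · P⁻¹, and e^{tJ} can be computed block-by-block.

M has Jordan form
J =
  [2, 1, 0]
  [0, 2, 0]
  [0, 0, 2]
(up to reordering of blocks).

Per-block formulas:
  For a 2×2 Jordan block J_2(2): exp(t · J_2(2)) = e^(2t)·(I + t·N), where N is the 2×2 nilpotent shift.
  For a 1×1 block at λ = 2: exp(t · [2]) = [e^(2t)].

After assembling e^{tJ} and conjugating by P, we get:

e^{tM} =
  [exp(2*t), t*exp(2*t), 0]
  [0, exp(2*t), 0]
  [0, 3*t*exp(2*t), exp(2*t)]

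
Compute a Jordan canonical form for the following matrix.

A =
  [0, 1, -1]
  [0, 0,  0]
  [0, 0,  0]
J_2(0) ⊕ J_1(0)

The characteristic polynomial is
  det(x·I − A) = x^3

Eigenvalues and multiplicities (the geometric multiplicity of λ is n − rank(A − λI), which equals the number of Jordan blocks for λ):
  λ = 0: algebraic multiplicity = 3, geometric multiplicity = 2

Determining the block sizes for each eigenvalue:
  λ = 0: 2 blocks summing to 3 forces exactly one block of size 2 and the rest size 1 → block sizes [2, 1]

Assembling the blocks gives a Jordan form
J =
  [0, 1, 0]
  [0, 0, 0]
  [0, 0, 0]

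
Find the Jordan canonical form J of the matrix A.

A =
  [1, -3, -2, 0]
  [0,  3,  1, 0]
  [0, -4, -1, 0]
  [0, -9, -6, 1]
J_3(1) ⊕ J_1(1)

The characteristic polynomial is
  det(x·I − A) = x^4 - 4*x^3 + 6*x^2 - 4*x + 1 = (x - 1)^4

Eigenvalues and multiplicities (the geometric multiplicity of λ is n − rank(A − λI), which equals the number of Jordan blocks for λ):
  λ = 1: algebraic multiplicity = 4, geometric multiplicity = 2

Determining the block sizes for each eigenvalue:
  λ = 1: with am = 4 and gm = 2, the partition is not yet determined (e.g. several partitions of 4 into 2 parts exist). Let N = A − (1)·I. Computing rank(N^1) = 2, rank(N^2) = 1, rank(N^3) = 0; the number of blocks of size ≥ j is rank(N^{j−1}) − rank(N^j), giving [2, 1, 1]. So we have 1 block(s) of size 3, 1 block(s) of size 1 → block sizes [3, 1]

Assembling the blocks gives a Jordan form
J =
  [1, 1, 0, 0]
  [0, 1, 1, 0]
  [0, 0, 1, 0]
  [0, 0, 0, 1]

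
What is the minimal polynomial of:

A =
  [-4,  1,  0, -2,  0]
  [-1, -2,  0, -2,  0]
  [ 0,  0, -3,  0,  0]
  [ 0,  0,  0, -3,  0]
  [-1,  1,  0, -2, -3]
x^2 + 6*x + 9

The characteristic polynomial is χ_A(x) = (x + 3)^5, so the eigenvalues are known. The minimal polynomial is
  m_A(x) = Π_λ (x − λ)^{k_λ}
where k_λ is the size of the *largest* Jordan block for λ (equivalently, the smallest k with (A − λI)^k v = 0 for every generalised eigenvector v of λ).

  λ = -3: largest Jordan block has size 2, contributing (x + 3)^2

So m_A(x) = (x + 3)^2 = x^2 + 6*x + 9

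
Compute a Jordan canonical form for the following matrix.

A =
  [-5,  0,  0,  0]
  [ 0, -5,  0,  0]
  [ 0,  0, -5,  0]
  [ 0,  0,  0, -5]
J_1(-5) ⊕ J_1(-5) ⊕ J_1(-5) ⊕ J_1(-5)

The characteristic polynomial is
  det(x·I − A) = x^4 + 20*x^3 + 150*x^2 + 500*x + 625 = (x + 5)^4

Eigenvalues and multiplicities (the geometric multiplicity of λ is n − rank(A − λI), which equals the number of Jordan blocks for λ):
  λ = -5: algebraic multiplicity = 4, geometric multiplicity = 4

Determining the block sizes for each eigenvalue:
  λ = -5: gm = am = 4, so every block has size 1 → block sizes [1, 1, 1, 1]

Assembling the blocks gives a Jordan form
J =
  [-5,  0,  0,  0]
  [ 0, -5,  0,  0]
  [ 0,  0, -5,  0]
  [ 0,  0,  0, -5]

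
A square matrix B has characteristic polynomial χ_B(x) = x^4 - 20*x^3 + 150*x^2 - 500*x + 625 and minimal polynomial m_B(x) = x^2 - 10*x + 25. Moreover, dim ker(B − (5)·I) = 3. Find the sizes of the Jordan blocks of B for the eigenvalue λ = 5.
Block sizes for λ = 5: [2, 1, 1]

Step 1 — from the characteristic polynomial, algebraic multiplicity of λ = 5 is 4. From dim ker(B − (5)·I) = 3, there are exactly 3 Jordan blocks for λ = 5.
Step 2 — from the minimal polynomial, the factor (x − 5)^2 tells us the largest block for λ = 5 has size 2.
Step 3 — with total size 4, 3 blocks, and largest block 2, the block sizes (in nonincreasing order) are [2, 1, 1].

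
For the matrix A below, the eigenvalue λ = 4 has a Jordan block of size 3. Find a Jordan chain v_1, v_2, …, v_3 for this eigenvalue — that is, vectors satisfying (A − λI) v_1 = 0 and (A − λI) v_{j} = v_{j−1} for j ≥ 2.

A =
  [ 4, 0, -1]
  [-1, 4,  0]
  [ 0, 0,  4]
A Jordan chain for λ = 4 of length 3:
v_1 = (0, 1, 0)ᵀ
v_2 = (-1, 0, 0)ᵀ
v_3 = (0, 0, 1)ᵀ

Let N = A − (4)·I. We want v_3 with N^3 v_3 = 0 but N^2 v_3 ≠ 0; then v_{j-1} := N · v_j for j = 3, …, 2.

Pick v_3 = (0, 0, 1)ᵀ.
Then v_2 = N · v_3 = (-1, 0, 0)ᵀ.
Then v_1 = N · v_2 = (0, 1, 0)ᵀ.

Sanity check: (A − (4)·I) v_1 = (0, 0, 0)ᵀ = 0. ✓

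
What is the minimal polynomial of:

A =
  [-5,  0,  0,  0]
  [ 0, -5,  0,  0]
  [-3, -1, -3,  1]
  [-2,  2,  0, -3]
x^3 + 11*x^2 + 39*x + 45

The characteristic polynomial is χ_A(x) = (x + 3)^2*(x + 5)^2, so the eigenvalues are known. The minimal polynomial is
  m_A(x) = Π_λ (x − λ)^{k_λ}
where k_λ is the size of the *largest* Jordan block for λ (equivalently, the smallest k with (A − λI)^k v = 0 for every generalised eigenvector v of λ).

  λ = -5: largest Jordan block has size 1, contributing (x + 5)
  λ = -3: largest Jordan block has size 2, contributing (x + 3)^2

So m_A(x) = (x + 3)^2*(x + 5) = x^3 + 11*x^2 + 39*x + 45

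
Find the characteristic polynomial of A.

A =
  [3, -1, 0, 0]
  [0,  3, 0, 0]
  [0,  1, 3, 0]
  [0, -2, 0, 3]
x^4 - 12*x^3 + 54*x^2 - 108*x + 81

Expanding det(x·I − A) (e.g. by cofactor expansion or by noting that A is similar to its Jordan form J, which has the same characteristic polynomial as A) gives
  χ_A(x) = x^4 - 12*x^3 + 54*x^2 - 108*x + 81
which factors as (x - 3)^4. The eigenvalues (with algebraic multiplicities) are λ = 3 with multiplicity 4.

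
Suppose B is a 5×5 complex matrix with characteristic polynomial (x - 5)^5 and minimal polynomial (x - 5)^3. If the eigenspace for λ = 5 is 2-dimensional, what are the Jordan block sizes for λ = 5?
Block sizes for λ = 5: [3, 2]

Step 1 — from the characteristic polynomial, algebraic multiplicity of λ = 5 is 5. From dim ker(B − (5)·I) = 2, there are exactly 2 Jordan blocks for λ = 5.
Step 2 — from the minimal polynomial, the factor (x − 5)^3 tells us the largest block for λ = 5 has size 3.
Step 3 — with total size 5, 2 blocks, and largest block 3, the block sizes (in nonincreasing order) are [3, 2].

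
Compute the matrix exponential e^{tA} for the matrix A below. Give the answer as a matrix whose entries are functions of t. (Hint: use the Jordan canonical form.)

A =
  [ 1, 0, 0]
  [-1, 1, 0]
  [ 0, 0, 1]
e^{tA} =
  [exp(t), 0, 0]
  [-t*exp(t), exp(t), 0]
  [0, 0, exp(t)]

Strategy: write A = P · J · P⁻¹ where J is a Jordan canonical form, so e^{tA} = P · e^{tJ} · P⁻¹, and e^{tJ} can be computed block-by-block.

A has Jordan form
J =
  [1, 1, 0]
  [0, 1, 0]
  [0, 0, 1]
(up to reordering of blocks).

Per-block formulas:
  For a 1×1 block at λ = 1: exp(t · [1]) = [e^(1t)].
  For a 2×2 Jordan block J_2(1): exp(t · J_2(1)) = e^(1t)·(I + t·N), where N is the 2×2 nilpotent shift.

After assembling e^{tJ} and conjugating by P, we get:

e^{tA} =
  [exp(t), 0, 0]
  [-t*exp(t), exp(t), 0]
  [0, 0, exp(t)]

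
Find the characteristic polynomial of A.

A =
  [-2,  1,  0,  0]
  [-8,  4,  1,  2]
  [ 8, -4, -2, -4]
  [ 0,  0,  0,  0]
x^4

Expanding det(x·I − A) (e.g. by cofactor expansion or by noting that A is similar to its Jordan form J, which has the same characteristic polynomial as A) gives
  χ_A(x) = x^4
which factors as x^4. The eigenvalues (with algebraic multiplicities) are λ = 0 with multiplicity 4.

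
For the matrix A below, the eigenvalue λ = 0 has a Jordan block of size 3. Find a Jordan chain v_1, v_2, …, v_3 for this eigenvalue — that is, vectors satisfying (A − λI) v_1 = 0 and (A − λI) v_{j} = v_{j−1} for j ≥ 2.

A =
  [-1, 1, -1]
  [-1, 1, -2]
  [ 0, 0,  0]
A Jordan chain for λ = 0 of length 3:
v_1 = (-1, -1, 0)ᵀ
v_2 = (-1, -2, 0)ᵀ
v_3 = (0, 0, 1)ᵀ

Let N = A − (0)·I. We want v_3 with N^3 v_3 = 0 but N^2 v_3 ≠ 0; then v_{j-1} := N · v_j for j = 3, …, 2.

Pick v_3 = (0, 0, 1)ᵀ.
Then v_2 = N · v_3 = (-1, -2, 0)ᵀ.
Then v_1 = N · v_2 = (-1, -1, 0)ᵀ.

Sanity check: (A − (0)·I) v_1 = (0, 0, 0)ᵀ = 0. ✓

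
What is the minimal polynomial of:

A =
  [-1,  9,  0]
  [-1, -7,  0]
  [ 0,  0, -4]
x^2 + 8*x + 16

The characteristic polynomial is χ_A(x) = (x + 4)^3, so the eigenvalues are known. The minimal polynomial is
  m_A(x) = Π_λ (x − λ)^{k_λ}
where k_λ is the size of the *largest* Jordan block for λ (equivalently, the smallest k with (A − λI)^k v = 0 for every generalised eigenvector v of λ).

  λ = -4: largest Jordan block has size 2, contributing (x + 4)^2

So m_A(x) = (x + 4)^2 = x^2 + 8*x + 16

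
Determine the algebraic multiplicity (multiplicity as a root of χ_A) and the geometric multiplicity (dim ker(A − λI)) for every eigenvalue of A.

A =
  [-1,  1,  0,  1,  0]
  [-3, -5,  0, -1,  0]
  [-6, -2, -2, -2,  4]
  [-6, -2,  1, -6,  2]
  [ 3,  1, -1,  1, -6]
λ = -4: alg = 5, geom = 3

Step 1 — factor the characteristic polynomial to read off the algebraic multiplicities:
  χ_A(x) = (x + 4)^5

Step 2 — compute geometric multiplicities via the rank-nullity identity g(λ) = n − rank(A − λI):
  rank(A − (-4)·I) = 2, so dim ker(A − (-4)·I) = n − 2 = 3

Summary:
  λ = -4: algebraic multiplicity = 5, geometric multiplicity = 3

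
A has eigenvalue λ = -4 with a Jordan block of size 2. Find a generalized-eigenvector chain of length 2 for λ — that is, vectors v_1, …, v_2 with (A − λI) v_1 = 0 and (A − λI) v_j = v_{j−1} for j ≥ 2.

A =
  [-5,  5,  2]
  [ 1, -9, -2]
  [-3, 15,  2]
A Jordan chain for λ = -4 of length 2:
v_1 = (-1, 1, -3)ᵀ
v_2 = (1, 0, 0)ᵀ

Let N = A − (-4)·I. We want v_2 with N^2 v_2 = 0 but N^1 v_2 ≠ 0; then v_{j-1} := N · v_j for j = 2, …, 2.

Pick v_2 = (1, 0, 0)ᵀ.
Then v_1 = N · v_2 = (-1, 1, -3)ᵀ.

Sanity check: (A − (-4)·I) v_1 = (0, 0, 0)ᵀ = 0. ✓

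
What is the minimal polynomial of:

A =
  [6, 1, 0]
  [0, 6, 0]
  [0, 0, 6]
x^2 - 12*x + 36

The characteristic polynomial is χ_A(x) = (x - 6)^3, so the eigenvalues are known. The minimal polynomial is
  m_A(x) = Π_λ (x − λ)^{k_λ}
where k_λ is the size of the *largest* Jordan block for λ (equivalently, the smallest k with (A − λI)^k v = 0 for every generalised eigenvector v of λ).

  λ = 6: largest Jordan block has size 2, contributing (x − 6)^2

So m_A(x) = (x - 6)^2 = x^2 - 12*x + 36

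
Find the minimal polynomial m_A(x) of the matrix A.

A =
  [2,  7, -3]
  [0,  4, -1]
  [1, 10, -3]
x^3 - 3*x^2 + 3*x - 1

The characteristic polynomial is χ_A(x) = (x - 1)^3, so the eigenvalues are known. The minimal polynomial is
  m_A(x) = Π_λ (x − λ)^{k_λ}
where k_λ is the size of the *largest* Jordan block for λ (equivalently, the smallest k with (A − λI)^k v = 0 for every generalised eigenvector v of λ).

  λ = 1: largest Jordan block has size 3, contributing (x − 1)^3

So m_A(x) = (x - 1)^3 = x^3 - 3*x^2 + 3*x - 1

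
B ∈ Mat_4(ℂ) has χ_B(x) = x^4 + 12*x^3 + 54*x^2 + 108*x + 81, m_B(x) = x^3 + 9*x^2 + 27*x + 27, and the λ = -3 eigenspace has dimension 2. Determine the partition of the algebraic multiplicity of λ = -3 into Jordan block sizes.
Block sizes for λ = -3: [3, 1]

Step 1 — from the characteristic polynomial, algebraic multiplicity of λ = -3 is 4. From dim ker(B − (-3)·I) = 2, there are exactly 2 Jordan blocks for λ = -3.
Step 2 — from the minimal polynomial, the factor (x + 3)^3 tells us the largest block for λ = -3 has size 3.
Step 3 — with total size 4, 2 blocks, and largest block 3, the block sizes (in nonincreasing order) are [3, 1].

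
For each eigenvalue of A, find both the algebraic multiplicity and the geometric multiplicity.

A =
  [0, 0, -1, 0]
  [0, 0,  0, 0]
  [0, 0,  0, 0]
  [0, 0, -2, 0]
λ = 0: alg = 4, geom = 3

Step 1 — factor the characteristic polynomial to read off the algebraic multiplicities:
  χ_A(x) = x^4

Step 2 — compute geometric multiplicities via the rank-nullity identity g(λ) = n − rank(A − λI):
  rank(A − (0)·I) = 1, so dim ker(A − (0)·I) = n − 1 = 3

Summary:
  λ = 0: algebraic multiplicity = 4, geometric multiplicity = 3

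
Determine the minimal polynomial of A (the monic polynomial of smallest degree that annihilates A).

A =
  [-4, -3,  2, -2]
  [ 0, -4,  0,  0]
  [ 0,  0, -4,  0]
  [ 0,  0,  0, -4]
x^2 + 8*x + 16

The characteristic polynomial is χ_A(x) = (x + 4)^4, so the eigenvalues are known. The minimal polynomial is
  m_A(x) = Π_λ (x − λ)^{k_λ}
where k_λ is the size of the *largest* Jordan block for λ (equivalently, the smallest k with (A − λI)^k v = 0 for every generalised eigenvector v of λ).

  λ = -4: largest Jordan block has size 2, contributing (x + 4)^2

So m_A(x) = (x + 4)^2 = x^2 + 8*x + 16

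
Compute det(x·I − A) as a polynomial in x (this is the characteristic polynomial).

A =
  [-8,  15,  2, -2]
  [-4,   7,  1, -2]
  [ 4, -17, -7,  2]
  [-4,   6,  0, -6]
x^4 + 14*x^3 + 72*x^2 + 160*x + 128

Expanding det(x·I − A) (e.g. by cofactor expansion or by noting that A is similar to its Jordan form J, which has the same characteristic polynomial as A) gives
  χ_A(x) = x^4 + 14*x^3 + 72*x^2 + 160*x + 128
which factors as (x + 2)*(x + 4)^3. The eigenvalues (with algebraic multiplicities) are λ = -4 with multiplicity 3, λ = -2 with multiplicity 1.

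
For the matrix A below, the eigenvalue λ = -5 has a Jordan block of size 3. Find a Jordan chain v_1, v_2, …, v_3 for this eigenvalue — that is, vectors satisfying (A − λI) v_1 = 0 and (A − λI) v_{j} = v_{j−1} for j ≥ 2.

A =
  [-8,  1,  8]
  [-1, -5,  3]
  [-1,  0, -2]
A Jordan chain for λ = -5 of length 3:
v_1 = (-3, -1, -1)ᵀ
v_2 = (1, 0, 0)ᵀ
v_3 = (0, 1, 0)ᵀ

Let N = A − (-5)·I. We want v_3 with N^3 v_3 = 0 but N^2 v_3 ≠ 0; then v_{j-1} := N · v_j for j = 3, …, 2.

Pick v_3 = (0, 1, 0)ᵀ.
Then v_2 = N · v_3 = (1, 0, 0)ᵀ.
Then v_1 = N · v_2 = (-3, -1, -1)ᵀ.

Sanity check: (A − (-5)·I) v_1 = (0, 0, 0)ᵀ = 0. ✓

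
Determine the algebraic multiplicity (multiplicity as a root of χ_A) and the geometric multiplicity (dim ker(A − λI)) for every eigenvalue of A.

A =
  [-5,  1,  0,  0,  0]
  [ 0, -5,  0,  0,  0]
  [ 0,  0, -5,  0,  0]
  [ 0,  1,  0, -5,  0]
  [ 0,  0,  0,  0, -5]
λ = -5: alg = 5, geom = 4

Step 1 — factor the characteristic polynomial to read off the algebraic multiplicities:
  χ_A(x) = (x + 5)^5

Step 2 — compute geometric multiplicities via the rank-nullity identity g(λ) = n − rank(A − λI):
  rank(A − (-5)·I) = 1, so dim ker(A − (-5)·I) = n − 1 = 4

Summary:
  λ = -5: algebraic multiplicity = 5, geometric multiplicity = 4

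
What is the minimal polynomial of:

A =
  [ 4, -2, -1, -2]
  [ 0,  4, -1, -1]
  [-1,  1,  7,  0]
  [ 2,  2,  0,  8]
x^4 - 23*x^3 + 198*x^2 - 756*x + 1080

The characteristic polynomial is χ_A(x) = (x - 6)^3*(x - 5), so the eigenvalues are known. The minimal polynomial is
  m_A(x) = Π_λ (x − λ)^{k_λ}
where k_λ is the size of the *largest* Jordan block for λ (equivalently, the smallest k with (A − λI)^k v = 0 for every generalised eigenvector v of λ).

  λ = 5: largest Jordan block has size 1, contributing (x − 5)
  λ = 6: largest Jordan block has size 3, contributing (x − 6)^3

So m_A(x) = (x - 6)^3*(x - 5) = x^4 - 23*x^3 + 198*x^2 - 756*x + 1080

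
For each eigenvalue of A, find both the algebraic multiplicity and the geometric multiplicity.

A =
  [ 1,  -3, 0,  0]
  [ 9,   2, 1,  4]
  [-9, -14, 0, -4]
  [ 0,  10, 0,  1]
λ = 1: alg = 4, geom = 2

Step 1 — factor the characteristic polynomial to read off the algebraic multiplicities:
  χ_A(x) = (x - 1)^4

Step 2 — compute geometric multiplicities via the rank-nullity identity g(λ) = n − rank(A − λI):
  rank(A − (1)·I) = 2, so dim ker(A − (1)·I) = n − 2 = 2

Summary:
  λ = 1: algebraic multiplicity = 4, geometric multiplicity = 2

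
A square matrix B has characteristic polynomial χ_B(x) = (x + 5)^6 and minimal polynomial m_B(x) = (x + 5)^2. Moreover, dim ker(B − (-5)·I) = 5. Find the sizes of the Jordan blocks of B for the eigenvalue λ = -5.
Block sizes for λ = -5: [2, 1, 1, 1, 1]

Step 1 — from the characteristic polynomial, algebraic multiplicity of λ = -5 is 6. From dim ker(B − (-5)·I) = 5, there are exactly 5 Jordan blocks for λ = -5.
Step 2 — from the minimal polynomial, the factor (x + 5)^2 tells us the largest block for λ = -5 has size 2.
Step 3 — with total size 6, 5 blocks, and largest block 2, the block sizes (in nonincreasing order) are [2, 1, 1, 1, 1].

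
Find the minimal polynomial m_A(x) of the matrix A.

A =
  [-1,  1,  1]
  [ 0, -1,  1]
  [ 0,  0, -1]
x^3 + 3*x^2 + 3*x + 1

The characteristic polynomial is χ_A(x) = (x + 1)^3, so the eigenvalues are known. The minimal polynomial is
  m_A(x) = Π_λ (x − λ)^{k_λ}
where k_λ is the size of the *largest* Jordan block for λ (equivalently, the smallest k with (A − λI)^k v = 0 for every generalised eigenvector v of λ).

  λ = -1: largest Jordan block has size 3, contributing (x + 1)^3

So m_A(x) = (x + 1)^3 = x^3 + 3*x^2 + 3*x + 1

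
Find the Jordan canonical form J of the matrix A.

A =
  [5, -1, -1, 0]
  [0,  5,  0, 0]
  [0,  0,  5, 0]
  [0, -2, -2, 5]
J_2(5) ⊕ J_1(5) ⊕ J_1(5)

The characteristic polynomial is
  det(x·I − A) = x^4 - 20*x^3 + 150*x^2 - 500*x + 625 = (x - 5)^4

Eigenvalues and multiplicities (the geometric multiplicity of λ is n − rank(A − λI), which equals the number of Jordan blocks for λ):
  λ = 5: algebraic multiplicity = 4, geometric multiplicity = 3

Determining the block sizes for each eigenvalue:
  λ = 5: 3 blocks summing to 4 forces exactly one block of size 2 and the rest size 1 → block sizes [2, 1, 1]

Assembling the blocks gives a Jordan form
J =
  [5, 1, 0, 0]
  [0, 5, 0, 0]
  [0, 0, 5, 0]
  [0, 0, 0, 5]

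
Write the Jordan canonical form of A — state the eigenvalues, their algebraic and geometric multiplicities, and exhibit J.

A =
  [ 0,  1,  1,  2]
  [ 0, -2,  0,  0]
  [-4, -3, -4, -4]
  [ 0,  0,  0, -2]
J_3(-2) ⊕ J_1(-2)

The characteristic polynomial is
  det(x·I − A) = x^4 + 8*x^3 + 24*x^2 + 32*x + 16 = (x + 2)^4

Eigenvalues and multiplicities (the geometric multiplicity of λ is n − rank(A − λI), which equals the number of Jordan blocks for λ):
  λ = -2: algebraic multiplicity = 4, geometric multiplicity = 2

Determining the block sizes for each eigenvalue:
  λ = -2: with am = 4 and gm = 2, the partition is not yet determined (e.g. several partitions of 4 into 2 parts exist). Let N = A − (-2)·I. Computing rank(N^1) = 2, rank(N^2) = 1, rank(N^3) = 0; the number of blocks of size ≥ j is rank(N^{j−1}) − rank(N^j), giving [2, 1, 1]. So we have 1 block(s) of size 3, 1 block(s) of size 1 → block sizes [3, 1]

Assembling the blocks gives a Jordan form
J =
  [-2,  1,  0,  0]
  [ 0, -2,  1,  0]
  [ 0,  0, -2,  0]
  [ 0,  0,  0, -2]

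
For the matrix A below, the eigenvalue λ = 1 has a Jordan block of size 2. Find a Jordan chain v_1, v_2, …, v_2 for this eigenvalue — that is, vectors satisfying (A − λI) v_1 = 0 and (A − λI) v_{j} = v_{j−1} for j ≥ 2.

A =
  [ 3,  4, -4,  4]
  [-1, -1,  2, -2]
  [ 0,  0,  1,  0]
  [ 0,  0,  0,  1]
A Jordan chain for λ = 1 of length 2:
v_1 = (2, -1, 0, 0)ᵀ
v_2 = (1, 0, 0, 0)ᵀ

Let N = A − (1)·I. We want v_2 with N^2 v_2 = 0 but N^1 v_2 ≠ 0; then v_{j-1} := N · v_j for j = 2, …, 2.

Pick v_2 = (1, 0, 0, 0)ᵀ.
Then v_1 = N · v_2 = (2, -1, 0, 0)ᵀ.

Sanity check: (A − (1)·I) v_1 = (0, 0, 0, 0)ᵀ = 0. ✓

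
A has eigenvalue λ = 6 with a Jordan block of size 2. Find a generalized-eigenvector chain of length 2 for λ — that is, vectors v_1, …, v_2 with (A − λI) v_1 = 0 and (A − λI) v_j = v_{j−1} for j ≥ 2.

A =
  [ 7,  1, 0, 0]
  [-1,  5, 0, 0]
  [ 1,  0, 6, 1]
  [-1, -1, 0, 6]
A Jordan chain for λ = 6 of length 2:
v_1 = (1, -1, 1, -1)ᵀ
v_2 = (1, 0, 0, 0)ᵀ

Let N = A − (6)·I. We want v_2 with N^2 v_2 = 0 but N^1 v_2 ≠ 0; then v_{j-1} := N · v_j for j = 2, …, 2.

Pick v_2 = (1, 0, 0, 0)ᵀ.
Then v_1 = N · v_2 = (1, -1, 1, -1)ᵀ.

Sanity check: (A − (6)·I) v_1 = (0, 0, 0, 0)ᵀ = 0. ✓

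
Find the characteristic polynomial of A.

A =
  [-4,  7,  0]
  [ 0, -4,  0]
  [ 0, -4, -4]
x^3 + 12*x^2 + 48*x + 64

Expanding det(x·I − A) (e.g. by cofactor expansion or by noting that A is similar to its Jordan form J, which has the same characteristic polynomial as A) gives
  χ_A(x) = x^3 + 12*x^2 + 48*x + 64
which factors as (x + 4)^3. The eigenvalues (with algebraic multiplicities) are λ = -4 with multiplicity 3.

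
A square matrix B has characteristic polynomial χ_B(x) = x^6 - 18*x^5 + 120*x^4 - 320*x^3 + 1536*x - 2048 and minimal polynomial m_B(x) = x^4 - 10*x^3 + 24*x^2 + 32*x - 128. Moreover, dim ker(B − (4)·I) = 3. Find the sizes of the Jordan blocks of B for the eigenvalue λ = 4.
Block sizes for λ = 4: [3, 1, 1]

Step 1 — from the characteristic polynomial, algebraic multiplicity of λ = 4 is 5. From dim ker(B − (4)·I) = 3, there are exactly 3 Jordan blocks for λ = 4.
Step 2 — from the minimal polynomial, the factor (x − 4)^3 tells us the largest block for λ = 4 has size 3.
Step 3 — with total size 5, 3 blocks, and largest block 3, the block sizes (in nonincreasing order) are [3, 1, 1].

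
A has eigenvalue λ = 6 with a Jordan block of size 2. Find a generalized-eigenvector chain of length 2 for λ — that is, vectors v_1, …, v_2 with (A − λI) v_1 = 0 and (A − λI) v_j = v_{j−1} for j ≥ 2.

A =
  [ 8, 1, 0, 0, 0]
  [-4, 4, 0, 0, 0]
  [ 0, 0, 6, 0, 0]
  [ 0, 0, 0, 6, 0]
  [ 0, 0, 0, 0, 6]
A Jordan chain for λ = 6 of length 2:
v_1 = (2, -4, 0, 0, 0)ᵀ
v_2 = (1, 0, 0, 0, 0)ᵀ

Let N = A − (6)·I. We want v_2 with N^2 v_2 = 0 but N^1 v_2 ≠ 0; then v_{j-1} := N · v_j for j = 2, …, 2.

Pick v_2 = (1, 0, 0, 0, 0)ᵀ.
Then v_1 = N · v_2 = (2, -4, 0, 0, 0)ᵀ.

Sanity check: (A − (6)·I) v_1 = (0, 0, 0, 0, 0)ᵀ = 0. ✓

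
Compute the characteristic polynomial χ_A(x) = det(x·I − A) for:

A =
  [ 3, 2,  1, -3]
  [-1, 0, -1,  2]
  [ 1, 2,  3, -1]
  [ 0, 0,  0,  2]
x^4 - 8*x^3 + 24*x^2 - 32*x + 16

Expanding det(x·I − A) (e.g. by cofactor expansion or by noting that A is similar to its Jordan form J, which has the same characteristic polynomial as A) gives
  χ_A(x) = x^4 - 8*x^3 + 24*x^2 - 32*x + 16
which factors as (x - 2)^4. The eigenvalues (with algebraic multiplicities) are λ = 2 with multiplicity 4.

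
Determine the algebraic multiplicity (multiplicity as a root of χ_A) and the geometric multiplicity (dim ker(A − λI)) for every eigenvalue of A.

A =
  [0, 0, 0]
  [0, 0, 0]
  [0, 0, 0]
λ = 0: alg = 3, geom = 3

Step 1 — factor the characteristic polynomial to read off the algebraic multiplicities:
  χ_A(x) = x^3

Step 2 — compute geometric multiplicities via the rank-nullity identity g(λ) = n − rank(A − λI):
  rank(A − (0)·I) = 0, so dim ker(A − (0)·I) = n − 0 = 3

Summary:
  λ = 0: algebraic multiplicity = 3, geometric multiplicity = 3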